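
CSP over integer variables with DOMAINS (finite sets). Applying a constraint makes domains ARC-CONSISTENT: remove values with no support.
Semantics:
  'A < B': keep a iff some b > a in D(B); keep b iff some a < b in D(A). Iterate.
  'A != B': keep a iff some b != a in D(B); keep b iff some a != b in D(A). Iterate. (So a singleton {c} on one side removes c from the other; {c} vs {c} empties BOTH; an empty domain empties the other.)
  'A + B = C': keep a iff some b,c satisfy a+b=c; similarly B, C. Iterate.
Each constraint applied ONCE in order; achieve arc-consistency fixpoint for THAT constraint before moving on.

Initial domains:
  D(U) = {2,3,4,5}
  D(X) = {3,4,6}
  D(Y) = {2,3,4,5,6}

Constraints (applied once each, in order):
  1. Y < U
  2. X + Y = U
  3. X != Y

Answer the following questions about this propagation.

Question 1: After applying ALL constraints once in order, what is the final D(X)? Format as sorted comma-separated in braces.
Constraint 1 (Y < U) on D(Y)={2,3,4,5,6} D(U)={2,3,4,5}: Y {2,3,4,5,6}->{2,3,4}; U {2,3,4,5}->{3,4,5}
Constraint 2 (X + Y = U) on D(X)={3,4,6} D(Y)={2,3,4} D(U)={3,4,5}: X {3,4,6}->{3}; Y {2,3,4}->{2}; U {3,4,5}->{5}
Constraint 3 (X != Y) on D(X)={3} D(Y)={2}: no change
So after all 3 constraints: D(X) = {3}

Answer: {3}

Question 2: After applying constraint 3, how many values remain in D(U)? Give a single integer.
Answer: 1

Derivation:
Constraint 1 (Y < U) on D(Y)={2,3,4,5,6} D(U)={2,3,4,5}: Y {2,3,4,5,6}->{2,3,4}; U {2,3,4,5}->{3,4,5}
Constraint 2 (X + Y = U) on D(X)={3,4,6} D(Y)={2,3,4} D(U)={3,4,5}: X {3,4,6}->{3}; Y {2,3,4}->{2}; U {3,4,5}->{5}
Constraint 3 (X != Y) on D(X)={3} D(Y)={2}: no change
So after constraint 3: D(U)={5}, size = 1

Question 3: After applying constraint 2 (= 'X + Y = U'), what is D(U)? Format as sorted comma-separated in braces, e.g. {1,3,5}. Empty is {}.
Constraint 1 (Y < U) on D(Y)={2,3,4,5,6} D(U)={2,3,4,5}: Y {2,3,4,5,6}->{2,3,4}; U {2,3,4,5}->{3,4,5}
Constraint 2 (X + Y = U) on D(X)={3,4,6} D(Y)={2,3,4} D(U)={3,4,5}: X {3,4,6}->{3}; Y {2,3,4}->{2}; U {3,4,5}->{5}
So after constraint 2: D(U) = {5}

Answer: {5}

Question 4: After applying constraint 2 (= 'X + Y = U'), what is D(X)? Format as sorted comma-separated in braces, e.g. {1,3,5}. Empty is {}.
Constraint 1 (Y < U) on D(Y)={2,3,4,5,6} D(U)={2,3,4,5}: Y {2,3,4,5,6}->{2,3,4}; U {2,3,4,5}->{3,4,5}
Constraint 2 (X + Y = U) on D(X)={3,4,6} D(Y)={2,3,4} D(U)={3,4,5}: X {3,4,6}->{3}; Y {2,3,4}->{2}; U {3,4,5}->{5}
So after constraint 2: D(X) = {3}

Answer: {3}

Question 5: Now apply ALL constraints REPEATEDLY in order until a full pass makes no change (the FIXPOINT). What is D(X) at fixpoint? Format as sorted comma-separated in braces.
Answer: {3}

Derivation:
pass 0 (initial): D(X)={3,4,6}
pass 1: U {2,3,4,5}->{5}; X {3,4,6}->{3}; Y {2,3,4,5,6}->{2}
pass 2: no change
Fixpoint after 2 passes: D(X) = {3}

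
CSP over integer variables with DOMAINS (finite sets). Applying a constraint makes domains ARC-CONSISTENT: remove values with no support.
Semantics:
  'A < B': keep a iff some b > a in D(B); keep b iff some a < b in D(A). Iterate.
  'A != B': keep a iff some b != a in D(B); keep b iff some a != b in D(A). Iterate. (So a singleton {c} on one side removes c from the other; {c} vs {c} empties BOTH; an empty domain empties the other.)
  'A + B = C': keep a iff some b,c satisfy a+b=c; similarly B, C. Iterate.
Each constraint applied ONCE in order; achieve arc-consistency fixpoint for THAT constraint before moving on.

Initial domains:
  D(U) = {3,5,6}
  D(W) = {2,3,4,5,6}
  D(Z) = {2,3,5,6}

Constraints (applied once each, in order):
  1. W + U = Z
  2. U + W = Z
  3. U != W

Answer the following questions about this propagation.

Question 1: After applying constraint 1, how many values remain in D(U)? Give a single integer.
Answer: 1

Derivation:
Constraint 1 (W + U = Z) on D(W)={2,3,4,5,6} D(U)={3,5,6} D(Z)={2,3,5,6}: W {2,3,4,5,6}->{2,3}; U {3,5,6}->{3}; Z {2,3,5,6}->{5,6}
So after constraint 1: D(U)={3}, size = 1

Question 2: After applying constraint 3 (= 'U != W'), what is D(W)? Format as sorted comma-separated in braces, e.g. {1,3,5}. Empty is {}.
Answer: {2}

Derivation:
Constraint 1 (W + U = Z) on D(W)={2,3,4,5,6} D(U)={3,5,6} D(Z)={2,3,5,6}: W {2,3,4,5,6}->{2,3}; U {3,5,6}->{3}; Z {2,3,5,6}->{5,6}
Constraint 2 (U + W = Z) on D(U)={3} D(W)={2,3} D(Z)={5,6}: no change
Constraint 3 (U != W) on D(U)={3} D(W)={2,3}: W {2,3}->{2}
So after constraint 3: D(W) = {2}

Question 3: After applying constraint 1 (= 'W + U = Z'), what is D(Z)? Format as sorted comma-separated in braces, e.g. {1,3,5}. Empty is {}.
Constraint 1 (W + U = Z) on D(W)={2,3,4,5,6} D(U)={3,5,6} D(Z)={2,3,5,6}: W {2,3,4,5,6}->{2,3}; U {3,5,6}->{3}; Z {2,3,5,6}->{5,6}
So after constraint 1: D(Z) = {5,6}

Answer: {5,6}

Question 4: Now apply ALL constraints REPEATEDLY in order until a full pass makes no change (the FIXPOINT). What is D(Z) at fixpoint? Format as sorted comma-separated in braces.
pass 0 (initial): D(Z)={2,3,5,6}
pass 1: U {3,5,6}->{3}; W {2,3,4,5,6}->{2}; Z {2,3,5,6}->{5,6}
pass 2: Z {5,6}->{5}
pass 3: no change
Fixpoint after 3 passes: D(Z) = {5}

Answer: {5}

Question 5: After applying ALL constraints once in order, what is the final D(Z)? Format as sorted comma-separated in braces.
Answer: {5,6}

Derivation:
Constraint 1 (W + U = Z) on D(W)={2,3,4,5,6} D(U)={3,5,6} D(Z)={2,3,5,6}: W {2,3,4,5,6}->{2,3}; U {3,5,6}->{3}; Z {2,3,5,6}->{5,6}
Constraint 2 (U + W = Z) on D(U)={3} D(W)={2,3} D(Z)={5,6}: no change
Constraint 3 (U != W) on D(U)={3} D(W)={2,3}: W {2,3}->{2}
So after all 3 constraints: D(Z) = {5,6}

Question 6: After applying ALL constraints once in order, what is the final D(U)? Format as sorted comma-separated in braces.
Answer: {3}

Derivation:
Constraint 1 (W + U = Z) on D(W)={2,3,4,5,6} D(U)={3,5,6} D(Z)={2,3,5,6}: W {2,3,4,5,6}->{2,3}; U {3,5,6}->{3}; Z {2,3,5,6}->{5,6}
Constraint 2 (U + W = Z) on D(U)={3} D(W)={2,3} D(Z)={5,6}: no change
Constraint 3 (U != W) on D(U)={3} D(W)={2,3}: W {2,3}->{2}
So after all 3 constraints: D(U) = {3}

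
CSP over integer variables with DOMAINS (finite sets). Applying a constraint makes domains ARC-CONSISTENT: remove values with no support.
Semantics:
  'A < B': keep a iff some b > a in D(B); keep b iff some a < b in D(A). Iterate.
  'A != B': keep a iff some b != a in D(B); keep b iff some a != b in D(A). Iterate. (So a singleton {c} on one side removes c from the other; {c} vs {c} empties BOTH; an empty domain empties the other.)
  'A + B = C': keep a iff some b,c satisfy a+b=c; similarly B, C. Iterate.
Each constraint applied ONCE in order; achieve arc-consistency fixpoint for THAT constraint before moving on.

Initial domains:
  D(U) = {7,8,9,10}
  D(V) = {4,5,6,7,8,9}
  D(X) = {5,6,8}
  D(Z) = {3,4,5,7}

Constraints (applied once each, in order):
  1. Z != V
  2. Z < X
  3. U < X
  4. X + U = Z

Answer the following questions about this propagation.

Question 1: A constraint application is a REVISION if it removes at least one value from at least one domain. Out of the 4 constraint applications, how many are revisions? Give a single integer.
Constraint 1 (Z != V) on D(Z)={3,4,5,7} D(V)={4,5,6,7,8,9}: no change => not a revision
Constraint 2 (Z < X) on D(Z)={3,4,5,7} D(X)={5,6,8}: no change => not a revision
Constraint 3 (U < X) on D(U)={7,8,9,10} D(X)={5,6,8}: U {7,8,9,10}->{7}; X {5,6,8}->{8} => REVISION
Constraint 4 (X + U = Z) on D(X)={8} D(U)={7} D(Z)={3,4,5,7}: X {8}->{}; U {7}->{}; Z {3,4,5,7}->{} => REVISION
Total revisions = 2

Answer: 2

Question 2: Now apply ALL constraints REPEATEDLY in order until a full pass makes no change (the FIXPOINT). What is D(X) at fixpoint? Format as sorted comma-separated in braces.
pass 0 (initial): D(X)={5,6,8}
pass 1: U {7,8,9,10}->{}; X {5,6,8}->{}; Z {3,4,5,7}->{}
pass 2: V {4,5,6,7,8,9}->{}
pass 3: no change
Fixpoint after 3 passes: D(X) = {}

Answer: {}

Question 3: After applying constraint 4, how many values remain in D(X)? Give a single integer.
Constraint 1 (Z != V) on D(Z)={3,4,5,7} D(V)={4,5,6,7,8,9}: no change
Constraint 2 (Z < X) on D(Z)={3,4,5,7} D(X)={5,6,8}: no change
Constraint 3 (U < X) on D(U)={7,8,9,10} D(X)={5,6,8}: U {7,8,9,10}->{7}; X {5,6,8}->{8}
Constraint 4 (X + U = Z) on D(X)={8} D(U)={7} D(Z)={3,4,5,7}: X {8}->{}; U {7}->{}; Z {3,4,5,7}->{}
So after constraint 4: D(X)={}, size = 0

Answer: 0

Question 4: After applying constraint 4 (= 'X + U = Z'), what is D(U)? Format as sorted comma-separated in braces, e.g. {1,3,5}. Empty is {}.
Constraint 1 (Z != V) on D(Z)={3,4,5,7} D(V)={4,5,6,7,8,9}: no change
Constraint 2 (Z < X) on D(Z)={3,4,5,7} D(X)={5,6,8}: no change
Constraint 3 (U < X) on D(U)={7,8,9,10} D(X)={5,6,8}: U {7,8,9,10}->{7}; X {5,6,8}->{8}
Constraint 4 (X + U = Z) on D(X)={8} D(U)={7} D(Z)={3,4,5,7}: X {8}->{}; U {7}->{}; Z {3,4,5,7}->{}
So after constraint 4: D(U) = {}

Answer: {}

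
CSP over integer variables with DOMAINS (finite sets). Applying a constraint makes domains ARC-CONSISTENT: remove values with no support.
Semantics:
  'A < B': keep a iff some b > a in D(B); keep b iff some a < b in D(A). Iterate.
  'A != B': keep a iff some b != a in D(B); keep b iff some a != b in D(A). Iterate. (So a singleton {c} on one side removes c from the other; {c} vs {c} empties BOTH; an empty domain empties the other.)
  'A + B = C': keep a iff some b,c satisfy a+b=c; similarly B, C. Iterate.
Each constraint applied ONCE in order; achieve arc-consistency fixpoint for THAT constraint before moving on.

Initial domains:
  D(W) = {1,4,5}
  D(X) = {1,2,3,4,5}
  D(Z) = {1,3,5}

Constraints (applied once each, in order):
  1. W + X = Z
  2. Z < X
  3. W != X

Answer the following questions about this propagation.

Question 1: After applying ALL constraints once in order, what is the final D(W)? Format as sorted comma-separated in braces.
Constraint 1 (W + X = Z) on D(W)={1,4,5} D(X)={1,2,3,4,5} D(Z)={1,3,5}: W {1,4,5}->{1,4}; X {1,2,3,4,5}->{1,2,4}; Z {1,3,5}->{3,5}
Constraint 2 (Z < X) on D(Z)={3,5} D(X)={1,2,4}: Z {3,5}->{3}; X {1,2,4}->{4}
Constraint 3 (W != X) on D(W)={1,4} D(X)={4}: W {1,4}->{1}
So after all 3 constraints: D(W) = {1}

Answer: {1}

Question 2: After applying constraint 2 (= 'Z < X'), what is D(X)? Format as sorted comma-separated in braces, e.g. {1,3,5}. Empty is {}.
Answer: {4}

Derivation:
Constraint 1 (W + X = Z) on D(W)={1,4,5} D(X)={1,2,3,4,5} D(Z)={1,3,5}: W {1,4,5}->{1,4}; X {1,2,3,4,5}->{1,2,4}; Z {1,3,5}->{3,5}
Constraint 2 (Z < X) on D(Z)={3,5} D(X)={1,2,4}: Z {3,5}->{3}; X {1,2,4}->{4}
So after constraint 2: D(X) = {4}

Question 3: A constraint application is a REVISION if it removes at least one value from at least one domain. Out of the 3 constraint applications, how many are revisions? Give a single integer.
Constraint 1 (W + X = Z) on D(W)={1,4,5} D(X)={1,2,3,4,5} D(Z)={1,3,5}: W {1,4,5}->{1,4}; X {1,2,3,4,5}->{1,2,4}; Z {1,3,5}->{3,5} => REVISION
Constraint 2 (Z < X) on D(Z)={3,5} D(X)={1,2,4}: Z {3,5}->{3}; X {1,2,4}->{4} => REVISION
Constraint 3 (W != X) on D(W)={1,4} D(X)={4}: W {1,4}->{1} => REVISION
Total revisions = 3

Answer: 3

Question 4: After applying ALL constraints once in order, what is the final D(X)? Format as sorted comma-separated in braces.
Constraint 1 (W + X = Z) on D(W)={1,4,5} D(X)={1,2,3,4,5} D(Z)={1,3,5}: W {1,4,5}->{1,4}; X {1,2,3,4,5}->{1,2,4}; Z {1,3,5}->{3,5}
Constraint 2 (Z < X) on D(Z)={3,5} D(X)={1,2,4}: Z {3,5}->{3}; X {1,2,4}->{4}
Constraint 3 (W != X) on D(W)={1,4} D(X)={4}: W {1,4}->{1}
So after all 3 constraints: D(X) = {4}

Answer: {4}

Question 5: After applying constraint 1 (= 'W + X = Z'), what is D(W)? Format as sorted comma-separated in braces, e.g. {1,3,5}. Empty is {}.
Answer: {1,4}

Derivation:
Constraint 1 (W + X = Z) on D(W)={1,4,5} D(X)={1,2,3,4,5} D(Z)={1,3,5}: W {1,4,5}->{1,4}; X {1,2,3,4,5}->{1,2,4}; Z {1,3,5}->{3,5}
So after constraint 1: D(W) = {1,4}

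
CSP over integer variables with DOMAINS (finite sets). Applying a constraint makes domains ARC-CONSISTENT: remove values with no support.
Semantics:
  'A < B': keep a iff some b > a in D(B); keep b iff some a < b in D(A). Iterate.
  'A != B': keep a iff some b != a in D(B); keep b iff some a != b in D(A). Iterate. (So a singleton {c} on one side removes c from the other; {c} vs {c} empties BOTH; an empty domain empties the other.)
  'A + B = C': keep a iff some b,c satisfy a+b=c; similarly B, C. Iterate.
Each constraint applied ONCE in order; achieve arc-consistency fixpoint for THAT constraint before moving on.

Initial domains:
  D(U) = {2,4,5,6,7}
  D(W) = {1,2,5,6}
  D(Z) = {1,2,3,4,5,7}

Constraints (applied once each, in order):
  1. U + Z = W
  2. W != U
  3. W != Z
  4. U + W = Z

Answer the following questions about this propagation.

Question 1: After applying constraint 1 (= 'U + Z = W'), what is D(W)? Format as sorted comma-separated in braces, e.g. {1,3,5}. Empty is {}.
Answer: {5,6}

Derivation:
Constraint 1 (U + Z = W) on D(U)={2,4,5,6,7} D(Z)={1,2,3,4,5,7} D(W)={1,2,5,6}: U {2,4,5,6,7}->{2,4,5}; Z {1,2,3,4,5,7}->{1,2,3,4}; W {1,2,5,6}->{5,6}
So after constraint 1: D(W) = {5,6}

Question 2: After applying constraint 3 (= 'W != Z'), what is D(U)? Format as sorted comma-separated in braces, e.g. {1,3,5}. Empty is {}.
Constraint 1 (U + Z = W) on D(U)={2,4,5,6,7} D(Z)={1,2,3,4,5,7} D(W)={1,2,5,6}: U {2,4,5,6,7}->{2,4,5}; Z {1,2,3,4,5,7}->{1,2,3,4}; W {1,2,5,6}->{5,6}
Constraint 2 (W != U) on D(W)={5,6} D(U)={2,4,5}: no change
Constraint 3 (W != Z) on D(W)={5,6} D(Z)={1,2,3,4}: no change
So after constraint 3: D(U) = {2,4,5}

Answer: {2,4,5}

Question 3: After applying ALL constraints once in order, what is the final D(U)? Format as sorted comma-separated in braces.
Answer: {}

Derivation:
Constraint 1 (U + Z = W) on D(U)={2,4,5,6,7} D(Z)={1,2,3,4,5,7} D(W)={1,2,5,6}: U {2,4,5,6,7}->{2,4,5}; Z {1,2,3,4,5,7}->{1,2,3,4}; W {1,2,5,6}->{5,6}
Constraint 2 (W != U) on D(W)={5,6} D(U)={2,4,5}: no change
Constraint 3 (W != Z) on D(W)={5,6} D(Z)={1,2,3,4}: no change
Constraint 4 (U + W = Z) on D(U)={2,4,5} D(W)={5,6} D(Z)={1,2,3,4}: U {2,4,5}->{}; W {5,6}->{}; Z {1,2,3,4}->{}
So after all 4 constraints: D(U) = {}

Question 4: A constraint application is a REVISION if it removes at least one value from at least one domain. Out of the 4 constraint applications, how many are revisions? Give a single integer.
Constraint 1 (U + Z = W) on D(U)={2,4,5,6,7} D(Z)={1,2,3,4,5,7} D(W)={1,2,5,6}: U {2,4,5,6,7}->{2,4,5}; Z {1,2,3,4,5,7}->{1,2,3,4}; W {1,2,5,6}->{5,6} => REVISION
Constraint 2 (W != U) on D(W)={5,6} D(U)={2,4,5}: no change => not a revision
Constraint 3 (W != Z) on D(W)={5,6} D(Z)={1,2,3,4}: no change => not a revision
Constraint 4 (U + W = Z) on D(U)={2,4,5} D(W)={5,6} D(Z)={1,2,3,4}: U {2,4,5}->{}; W {5,6}->{}; Z {1,2,3,4}->{} => REVISION
Total revisions = 2

Answer: 2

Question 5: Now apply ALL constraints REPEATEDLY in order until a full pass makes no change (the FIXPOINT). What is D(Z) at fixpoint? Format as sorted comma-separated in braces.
pass 0 (initial): D(Z)={1,2,3,4,5,7}
pass 1: U {2,4,5,6,7}->{}; W {1,2,5,6}->{}; Z {1,2,3,4,5,7}->{}
pass 2: no change
Fixpoint after 2 passes: D(Z) = {}

Answer: {}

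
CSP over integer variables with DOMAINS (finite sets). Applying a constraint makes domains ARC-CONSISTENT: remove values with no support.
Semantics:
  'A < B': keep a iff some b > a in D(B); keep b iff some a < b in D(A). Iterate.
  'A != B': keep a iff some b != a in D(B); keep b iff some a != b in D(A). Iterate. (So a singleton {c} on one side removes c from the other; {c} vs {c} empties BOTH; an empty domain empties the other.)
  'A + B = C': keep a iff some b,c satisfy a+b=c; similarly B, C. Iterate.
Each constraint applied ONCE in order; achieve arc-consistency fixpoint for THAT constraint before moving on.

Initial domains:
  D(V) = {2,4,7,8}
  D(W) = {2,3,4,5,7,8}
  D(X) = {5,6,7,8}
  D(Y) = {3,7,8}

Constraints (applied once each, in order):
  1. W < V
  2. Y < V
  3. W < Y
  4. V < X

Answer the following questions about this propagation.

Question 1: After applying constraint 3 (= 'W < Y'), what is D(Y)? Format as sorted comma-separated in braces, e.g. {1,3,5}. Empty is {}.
Answer: {3,7}

Derivation:
Constraint 1 (W < V) on D(W)={2,3,4,5,7,8} D(V)={2,4,7,8}: W {2,3,4,5,7,8}->{2,3,4,5,7}; V {2,4,7,8}->{4,7,8}
Constraint 2 (Y < V) on D(Y)={3,7,8} D(V)={4,7,8}: Y {3,7,8}->{3,7}
Constraint 3 (W < Y) on D(W)={2,3,4,5,7} D(Y)={3,7}: W {2,3,4,5,7}->{2,3,4,5}
So after constraint 3: D(Y) = {3,7}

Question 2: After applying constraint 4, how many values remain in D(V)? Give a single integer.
Constraint 1 (W < V) on D(W)={2,3,4,5,7,8} D(V)={2,4,7,8}: W {2,3,4,5,7,8}->{2,3,4,5,7}; V {2,4,7,8}->{4,7,8}
Constraint 2 (Y < V) on D(Y)={3,7,8} D(V)={4,7,8}: Y {3,7,8}->{3,7}
Constraint 3 (W < Y) on D(W)={2,3,4,5,7} D(Y)={3,7}: W {2,3,4,5,7}->{2,3,4,5}
Constraint 4 (V < X) on D(V)={4,7,8} D(X)={5,6,7,8}: V {4,7,8}->{4,7}
So after constraint 4: D(V)={4,7}, size = 2

Answer: 2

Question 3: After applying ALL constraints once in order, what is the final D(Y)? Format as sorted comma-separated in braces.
Constraint 1 (W < V) on D(W)={2,3,4,5,7,8} D(V)={2,4,7,8}: W {2,3,4,5,7,8}->{2,3,4,5,7}; V {2,4,7,8}->{4,7,8}
Constraint 2 (Y < V) on D(Y)={3,7,8} D(V)={4,7,8}: Y {3,7,8}->{3,7}
Constraint 3 (W < Y) on D(W)={2,3,4,5,7} D(Y)={3,7}: W {2,3,4,5,7}->{2,3,4,5}
Constraint 4 (V < X) on D(V)={4,7,8} D(X)={5,6,7,8}: V {4,7,8}->{4,7}
So after all 4 constraints: D(Y) = {3,7}

Answer: {3,7}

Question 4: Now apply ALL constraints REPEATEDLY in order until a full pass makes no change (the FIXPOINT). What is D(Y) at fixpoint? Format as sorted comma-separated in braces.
Answer: {3}

Derivation:
pass 0 (initial): D(Y)={3,7,8}
pass 1: V {2,4,7,8}->{4,7}; W {2,3,4,5,7,8}->{2,3,4,5}; Y {3,7,8}->{3,7}
pass 2: W {2,3,4,5}->{2}; Y {3,7}->{3}
pass 3: no change
Fixpoint after 3 passes: D(Y) = {3}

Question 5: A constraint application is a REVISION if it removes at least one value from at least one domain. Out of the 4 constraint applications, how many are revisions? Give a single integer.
Answer: 4

Derivation:
Constraint 1 (W < V) on D(W)={2,3,4,5,7,8} D(V)={2,4,7,8}: W {2,3,4,5,7,8}->{2,3,4,5,7}; V {2,4,7,8}->{4,7,8} => REVISION
Constraint 2 (Y < V) on D(Y)={3,7,8} D(V)={4,7,8}: Y {3,7,8}->{3,7} => REVISION
Constraint 3 (W < Y) on D(W)={2,3,4,5,7} D(Y)={3,7}: W {2,3,4,5,7}->{2,3,4,5} => REVISION
Constraint 4 (V < X) on D(V)={4,7,8} D(X)={5,6,7,8}: V {4,7,8}->{4,7} => REVISION
Total revisions = 4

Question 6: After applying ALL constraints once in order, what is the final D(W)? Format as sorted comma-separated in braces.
Constraint 1 (W < V) on D(W)={2,3,4,5,7,8} D(V)={2,4,7,8}: W {2,3,4,5,7,8}->{2,3,4,5,7}; V {2,4,7,8}->{4,7,8}
Constraint 2 (Y < V) on D(Y)={3,7,8} D(V)={4,7,8}: Y {3,7,8}->{3,7}
Constraint 3 (W < Y) on D(W)={2,3,4,5,7} D(Y)={3,7}: W {2,3,4,5,7}->{2,3,4,5}
Constraint 4 (V < X) on D(V)={4,7,8} D(X)={5,6,7,8}: V {4,7,8}->{4,7}
So after all 4 constraints: D(W) = {2,3,4,5}

Answer: {2,3,4,5}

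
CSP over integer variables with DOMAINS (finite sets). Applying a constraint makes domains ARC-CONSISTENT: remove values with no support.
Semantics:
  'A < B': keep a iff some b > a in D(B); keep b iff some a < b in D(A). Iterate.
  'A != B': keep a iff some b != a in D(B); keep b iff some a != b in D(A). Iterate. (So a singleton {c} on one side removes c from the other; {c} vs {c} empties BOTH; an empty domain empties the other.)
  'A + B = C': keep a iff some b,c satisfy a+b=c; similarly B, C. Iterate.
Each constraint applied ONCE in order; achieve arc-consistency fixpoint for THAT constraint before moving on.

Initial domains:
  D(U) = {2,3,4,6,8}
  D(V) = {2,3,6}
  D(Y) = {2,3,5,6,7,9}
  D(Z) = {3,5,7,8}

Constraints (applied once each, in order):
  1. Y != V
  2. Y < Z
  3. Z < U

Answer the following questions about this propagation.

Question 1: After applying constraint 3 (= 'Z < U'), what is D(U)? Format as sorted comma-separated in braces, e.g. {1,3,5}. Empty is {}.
Answer: {4,6,8}

Derivation:
Constraint 1 (Y != V) on D(Y)={2,3,5,6,7,9} D(V)={2,3,6}: no change
Constraint 2 (Y < Z) on D(Y)={2,3,5,6,7,9} D(Z)={3,5,7,8}: Y {2,3,5,6,7,9}->{2,3,5,6,7}
Constraint 3 (Z < U) on D(Z)={3,5,7,8} D(U)={2,3,4,6,8}: Z {3,5,7,8}->{3,5,7}; U {2,3,4,6,8}->{4,6,8}
So after constraint 3: D(U) = {4,6,8}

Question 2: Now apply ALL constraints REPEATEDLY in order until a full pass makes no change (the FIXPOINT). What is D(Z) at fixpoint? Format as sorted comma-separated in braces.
Answer: {3,5,7}

Derivation:
pass 0 (initial): D(Z)={3,5,7,8}
pass 1: U {2,3,4,6,8}->{4,6,8}; Y {2,3,5,6,7,9}->{2,3,5,6,7}; Z {3,5,7,8}->{3,5,7}
pass 2: Y {2,3,5,6,7}->{2,3,5,6}
pass 3: no change
Fixpoint after 3 passes: D(Z) = {3,5,7}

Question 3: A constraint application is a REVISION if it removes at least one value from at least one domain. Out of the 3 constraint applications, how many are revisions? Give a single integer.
Answer: 2

Derivation:
Constraint 1 (Y != V) on D(Y)={2,3,5,6,7,9} D(V)={2,3,6}: no change => not a revision
Constraint 2 (Y < Z) on D(Y)={2,3,5,6,7,9} D(Z)={3,5,7,8}: Y {2,3,5,6,7,9}->{2,3,5,6,7} => REVISION
Constraint 3 (Z < U) on D(Z)={3,5,7,8} D(U)={2,3,4,6,8}: Z {3,5,7,8}->{3,5,7}; U {2,3,4,6,8}->{4,6,8} => REVISION
Total revisions = 2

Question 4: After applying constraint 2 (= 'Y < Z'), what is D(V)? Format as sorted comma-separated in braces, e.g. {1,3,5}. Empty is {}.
Constraint 1 (Y != V) on D(Y)={2,3,5,6,7,9} D(V)={2,3,6}: no change
Constraint 2 (Y < Z) on D(Y)={2,3,5,6,7,9} D(Z)={3,5,7,8}: Y {2,3,5,6,7,9}->{2,3,5,6,7}
So after constraint 2: D(V) = {2,3,6}

Answer: {2,3,6}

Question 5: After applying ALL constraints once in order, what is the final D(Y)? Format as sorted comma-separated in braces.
Answer: {2,3,5,6,7}

Derivation:
Constraint 1 (Y != V) on D(Y)={2,3,5,6,7,9} D(V)={2,3,6}: no change
Constraint 2 (Y < Z) on D(Y)={2,3,5,6,7,9} D(Z)={3,5,7,8}: Y {2,3,5,6,7,9}->{2,3,5,6,7}
Constraint 3 (Z < U) on D(Z)={3,5,7,8} D(U)={2,3,4,6,8}: Z {3,5,7,8}->{3,5,7}; U {2,3,4,6,8}->{4,6,8}
So after all 3 constraints: D(Y) = {2,3,5,6,7}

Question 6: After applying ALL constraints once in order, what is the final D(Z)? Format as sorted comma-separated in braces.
Answer: {3,5,7}

Derivation:
Constraint 1 (Y != V) on D(Y)={2,3,5,6,7,9} D(V)={2,3,6}: no change
Constraint 2 (Y < Z) on D(Y)={2,3,5,6,7,9} D(Z)={3,5,7,8}: Y {2,3,5,6,7,9}->{2,3,5,6,7}
Constraint 3 (Z < U) on D(Z)={3,5,7,8} D(U)={2,3,4,6,8}: Z {3,5,7,8}->{3,5,7}; U {2,3,4,6,8}->{4,6,8}
So after all 3 constraints: D(Z) = {3,5,7}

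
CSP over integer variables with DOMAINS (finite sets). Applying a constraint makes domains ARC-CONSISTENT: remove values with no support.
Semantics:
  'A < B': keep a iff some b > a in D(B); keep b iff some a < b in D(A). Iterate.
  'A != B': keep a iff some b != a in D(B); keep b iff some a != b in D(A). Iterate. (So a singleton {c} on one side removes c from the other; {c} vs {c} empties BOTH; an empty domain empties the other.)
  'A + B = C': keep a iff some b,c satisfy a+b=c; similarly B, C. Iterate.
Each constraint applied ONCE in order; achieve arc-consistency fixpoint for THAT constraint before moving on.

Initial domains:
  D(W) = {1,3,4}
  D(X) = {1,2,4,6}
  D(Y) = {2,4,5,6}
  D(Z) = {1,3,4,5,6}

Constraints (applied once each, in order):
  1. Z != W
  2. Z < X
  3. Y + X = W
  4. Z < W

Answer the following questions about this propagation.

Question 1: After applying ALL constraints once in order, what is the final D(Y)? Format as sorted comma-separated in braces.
Constraint 1 (Z != W) on D(Z)={1,3,4,5,6} D(W)={1,3,4}: no change
Constraint 2 (Z < X) on D(Z)={1,3,4,5,6} D(X)={1,2,4,6}: Z {1,3,4,5,6}->{1,3,4,5}; X {1,2,4,6}->{2,4,6}
Constraint 3 (Y + X = W) on D(Y)={2,4,5,6} D(X)={2,4,6} D(W)={1,3,4}: Y {2,4,5,6}->{2}; X {2,4,6}->{2}; W {1,3,4}->{4}
Constraint 4 (Z < W) on D(Z)={1,3,4,5} D(W)={4}: Z {1,3,4,5}->{1,3}
So after all 4 constraints: D(Y) = {2}

Answer: {2}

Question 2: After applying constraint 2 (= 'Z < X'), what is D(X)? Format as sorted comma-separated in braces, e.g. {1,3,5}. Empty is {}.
Constraint 1 (Z != W) on D(Z)={1,3,4,5,6} D(W)={1,3,4}: no change
Constraint 2 (Z < X) on D(Z)={1,3,4,5,6} D(X)={1,2,4,6}: Z {1,3,4,5,6}->{1,3,4,5}; X {1,2,4,6}->{2,4,6}
So after constraint 2: D(X) = {2,4,6}

Answer: {2,4,6}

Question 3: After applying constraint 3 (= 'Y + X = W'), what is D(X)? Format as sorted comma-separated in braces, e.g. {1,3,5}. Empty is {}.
Answer: {2}

Derivation:
Constraint 1 (Z != W) on D(Z)={1,3,4,5,6} D(W)={1,3,4}: no change
Constraint 2 (Z < X) on D(Z)={1,3,4,5,6} D(X)={1,2,4,6}: Z {1,3,4,5,6}->{1,3,4,5}; X {1,2,4,6}->{2,4,6}
Constraint 3 (Y + X = W) on D(Y)={2,4,5,6} D(X)={2,4,6} D(W)={1,3,4}: Y {2,4,5,6}->{2}; X {2,4,6}->{2}; W {1,3,4}->{4}
So after constraint 3: D(X) = {2}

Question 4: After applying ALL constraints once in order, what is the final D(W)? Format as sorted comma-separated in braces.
Answer: {4}

Derivation:
Constraint 1 (Z != W) on D(Z)={1,3,4,5,6} D(W)={1,3,4}: no change
Constraint 2 (Z < X) on D(Z)={1,3,4,5,6} D(X)={1,2,4,6}: Z {1,3,4,5,6}->{1,3,4,5}; X {1,2,4,6}->{2,4,6}
Constraint 3 (Y + X = W) on D(Y)={2,4,5,6} D(X)={2,4,6} D(W)={1,3,4}: Y {2,4,5,6}->{2}; X {2,4,6}->{2}; W {1,3,4}->{4}
Constraint 4 (Z < W) on D(Z)={1,3,4,5} D(W)={4}: Z {1,3,4,5}->{1,3}
So after all 4 constraints: D(W) = {4}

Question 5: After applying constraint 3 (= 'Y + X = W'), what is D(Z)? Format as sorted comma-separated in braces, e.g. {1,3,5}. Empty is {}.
Constraint 1 (Z != W) on D(Z)={1,3,4,5,6} D(W)={1,3,4}: no change
Constraint 2 (Z < X) on D(Z)={1,3,4,5,6} D(X)={1,2,4,6}: Z {1,3,4,5,6}->{1,3,4,5}; X {1,2,4,6}->{2,4,6}
Constraint 3 (Y + X = W) on D(Y)={2,4,5,6} D(X)={2,4,6} D(W)={1,3,4}: Y {2,4,5,6}->{2}; X {2,4,6}->{2}; W {1,3,4}->{4}
So after constraint 3: D(Z) = {1,3,4,5}

Answer: {1,3,4,5}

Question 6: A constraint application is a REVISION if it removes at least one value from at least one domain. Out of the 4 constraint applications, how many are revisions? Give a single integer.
Constraint 1 (Z != W) on D(Z)={1,3,4,5,6} D(W)={1,3,4}: no change => not a revision
Constraint 2 (Z < X) on D(Z)={1,3,4,5,6} D(X)={1,2,4,6}: Z {1,3,4,5,6}->{1,3,4,5}; X {1,2,4,6}->{2,4,6} => REVISION
Constraint 3 (Y + X = W) on D(Y)={2,4,5,6} D(X)={2,4,6} D(W)={1,3,4}: Y {2,4,5,6}->{2}; X {2,4,6}->{2}; W {1,3,4}->{4} => REVISION
Constraint 4 (Z < W) on D(Z)={1,3,4,5} D(W)={4}: Z {1,3,4,5}->{1,3} => REVISION
Total revisions = 3

Answer: 3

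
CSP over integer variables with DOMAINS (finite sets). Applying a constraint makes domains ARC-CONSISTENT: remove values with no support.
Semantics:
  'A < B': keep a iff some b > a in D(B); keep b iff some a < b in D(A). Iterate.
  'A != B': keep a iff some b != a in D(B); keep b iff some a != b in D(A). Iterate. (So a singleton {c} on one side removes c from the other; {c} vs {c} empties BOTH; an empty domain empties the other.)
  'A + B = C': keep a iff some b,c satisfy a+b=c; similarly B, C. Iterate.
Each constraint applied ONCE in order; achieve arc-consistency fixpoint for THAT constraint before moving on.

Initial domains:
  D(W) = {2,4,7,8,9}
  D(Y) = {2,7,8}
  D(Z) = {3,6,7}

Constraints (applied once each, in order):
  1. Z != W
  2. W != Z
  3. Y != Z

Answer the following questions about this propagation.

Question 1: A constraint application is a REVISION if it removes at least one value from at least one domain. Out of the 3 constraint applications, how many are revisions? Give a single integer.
Constraint 1 (Z != W) on D(Z)={3,6,7} D(W)={2,4,7,8,9}: no change => not a revision
Constraint 2 (W != Z) on D(W)={2,4,7,8,9} D(Z)={3,6,7}: no change => not a revision
Constraint 3 (Y != Z) on D(Y)={2,7,8} D(Z)={3,6,7}: no change => not a revision
Total revisions = 0

Answer: 0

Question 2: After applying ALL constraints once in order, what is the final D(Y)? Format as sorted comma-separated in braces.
Constraint 1 (Z != W) on D(Z)={3,6,7} D(W)={2,4,7,8,9}: no change
Constraint 2 (W != Z) on D(W)={2,4,7,8,9} D(Z)={3,6,7}: no change
Constraint 3 (Y != Z) on D(Y)={2,7,8} D(Z)={3,6,7}: no change
So after all 3 constraints: D(Y) = {2,7,8}

Answer: {2,7,8}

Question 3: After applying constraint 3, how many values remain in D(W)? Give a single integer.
Constraint 1 (Z != W) on D(Z)={3,6,7} D(W)={2,4,7,8,9}: no change
Constraint 2 (W != Z) on D(W)={2,4,7,8,9} D(Z)={3,6,7}: no change
Constraint 3 (Y != Z) on D(Y)={2,7,8} D(Z)={3,6,7}: no change
So after constraint 3: D(W)={2,4,7,8,9}, size = 5

Answer: 5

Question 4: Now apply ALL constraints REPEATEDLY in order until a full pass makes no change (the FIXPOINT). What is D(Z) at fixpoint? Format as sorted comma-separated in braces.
pass 0 (initial): D(Z)={3,6,7}
pass 1: no change
Fixpoint after 1 passes: D(Z) = {3,6,7}

Answer: {3,6,7}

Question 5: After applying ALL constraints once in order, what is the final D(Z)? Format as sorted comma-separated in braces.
Constraint 1 (Z != W) on D(Z)={3,6,7} D(W)={2,4,7,8,9}: no change
Constraint 2 (W != Z) on D(W)={2,4,7,8,9} D(Z)={3,6,7}: no change
Constraint 3 (Y != Z) on D(Y)={2,7,8} D(Z)={3,6,7}: no change
So after all 3 constraints: D(Z) = {3,6,7}

Answer: {3,6,7}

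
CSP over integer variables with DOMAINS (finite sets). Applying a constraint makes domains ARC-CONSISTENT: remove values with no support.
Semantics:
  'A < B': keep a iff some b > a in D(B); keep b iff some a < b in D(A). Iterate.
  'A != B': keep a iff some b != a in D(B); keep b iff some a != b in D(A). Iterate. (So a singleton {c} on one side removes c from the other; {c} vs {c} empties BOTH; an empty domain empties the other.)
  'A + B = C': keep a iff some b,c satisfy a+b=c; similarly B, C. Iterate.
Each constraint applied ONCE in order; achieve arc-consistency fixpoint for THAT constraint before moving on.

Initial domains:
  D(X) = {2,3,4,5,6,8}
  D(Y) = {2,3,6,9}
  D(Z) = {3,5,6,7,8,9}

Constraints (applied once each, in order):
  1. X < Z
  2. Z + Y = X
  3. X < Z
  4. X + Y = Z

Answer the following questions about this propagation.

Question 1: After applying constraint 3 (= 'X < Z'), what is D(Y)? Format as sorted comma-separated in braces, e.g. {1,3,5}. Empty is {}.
Constraint 1 (X < Z) on D(X)={2,3,4,5,6,8} D(Z)={3,5,6,7,8,9}: no change
Constraint 2 (Z + Y = X) on D(Z)={3,5,6,7,8,9} D(Y)={2,3,6,9} D(X)={2,3,4,5,6,8}: Z {3,5,6,7,8,9}->{3,5,6}; Y {2,3,6,9}->{2,3}; X {2,3,4,5,6,8}->{5,6,8}
Constraint 3 (X < Z) on D(X)={5,6,8} D(Z)={3,5,6}: X {5,6,8}->{5}; Z {3,5,6}->{6}
So after constraint 3: D(Y) = {2,3}

Answer: {2,3}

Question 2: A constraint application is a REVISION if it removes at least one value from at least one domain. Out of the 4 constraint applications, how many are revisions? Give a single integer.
Constraint 1 (X < Z) on D(X)={2,3,4,5,6,8} D(Z)={3,5,6,7,8,9}: no change => not a revision
Constraint 2 (Z + Y = X) on D(Z)={3,5,6,7,8,9} D(Y)={2,3,6,9} D(X)={2,3,4,5,6,8}: Z {3,5,6,7,8,9}->{3,5,6}; Y {2,3,6,9}->{2,3}; X {2,3,4,5,6,8}->{5,6,8} => REVISION
Constraint 3 (X < Z) on D(X)={5,6,8} D(Z)={3,5,6}: X {5,6,8}->{5}; Z {3,5,6}->{6} => REVISION
Constraint 4 (X + Y = Z) on D(X)={5} D(Y)={2,3} D(Z)={6}: X {5}->{}; Y {2,3}->{}; Z {6}->{} => REVISION
Total revisions = 3

Answer: 3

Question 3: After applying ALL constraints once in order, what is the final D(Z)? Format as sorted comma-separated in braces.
Constraint 1 (X < Z) on D(X)={2,3,4,5,6,8} D(Z)={3,5,6,7,8,9}: no change
Constraint 2 (Z + Y = X) on D(Z)={3,5,6,7,8,9} D(Y)={2,3,6,9} D(X)={2,3,4,5,6,8}: Z {3,5,6,7,8,9}->{3,5,6}; Y {2,3,6,9}->{2,3}; X {2,3,4,5,6,8}->{5,6,8}
Constraint 3 (X < Z) on D(X)={5,6,8} D(Z)={3,5,6}: X {5,6,8}->{5}; Z {3,5,6}->{6}
Constraint 4 (X + Y = Z) on D(X)={5} D(Y)={2,3} D(Z)={6}: X {5}->{}; Y {2,3}->{}; Z {6}->{}
So after all 4 constraints: D(Z) = {}

Answer: {}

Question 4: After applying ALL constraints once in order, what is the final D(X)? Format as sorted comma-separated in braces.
Answer: {}

Derivation:
Constraint 1 (X < Z) on D(X)={2,3,4,5,6,8} D(Z)={3,5,6,7,8,9}: no change
Constraint 2 (Z + Y = X) on D(Z)={3,5,6,7,8,9} D(Y)={2,3,6,9} D(X)={2,3,4,5,6,8}: Z {3,5,6,7,8,9}->{3,5,6}; Y {2,3,6,9}->{2,3}; X {2,3,4,5,6,8}->{5,6,8}
Constraint 3 (X < Z) on D(X)={5,6,8} D(Z)={3,5,6}: X {5,6,8}->{5}; Z {3,5,6}->{6}
Constraint 4 (X + Y = Z) on D(X)={5} D(Y)={2,3} D(Z)={6}: X {5}->{}; Y {2,3}->{}; Z {6}->{}
So after all 4 constraints: D(X) = {}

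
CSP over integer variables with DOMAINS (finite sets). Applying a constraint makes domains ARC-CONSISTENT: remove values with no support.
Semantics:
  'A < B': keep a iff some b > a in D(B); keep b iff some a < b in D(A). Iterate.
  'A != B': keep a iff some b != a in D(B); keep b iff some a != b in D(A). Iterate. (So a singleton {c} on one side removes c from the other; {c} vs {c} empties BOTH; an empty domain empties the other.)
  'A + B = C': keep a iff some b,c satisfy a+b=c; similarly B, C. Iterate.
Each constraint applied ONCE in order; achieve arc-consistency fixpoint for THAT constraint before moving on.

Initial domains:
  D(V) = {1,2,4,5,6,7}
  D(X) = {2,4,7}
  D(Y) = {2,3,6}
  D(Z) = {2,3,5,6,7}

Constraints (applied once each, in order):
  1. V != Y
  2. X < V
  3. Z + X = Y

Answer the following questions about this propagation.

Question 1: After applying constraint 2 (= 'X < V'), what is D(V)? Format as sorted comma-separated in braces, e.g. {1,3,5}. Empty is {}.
Answer: {4,5,6,7}

Derivation:
Constraint 1 (V != Y) on D(V)={1,2,4,5,6,7} D(Y)={2,3,6}: no change
Constraint 2 (X < V) on D(X)={2,4,7} D(V)={1,2,4,5,6,7}: X {2,4,7}->{2,4}; V {1,2,4,5,6,7}->{4,5,6,7}
So after constraint 2: D(V) = {4,5,6,7}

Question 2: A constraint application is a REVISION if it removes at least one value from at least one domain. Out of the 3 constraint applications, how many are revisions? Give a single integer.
Constraint 1 (V != Y) on D(V)={1,2,4,5,6,7} D(Y)={2,3,6}: no change => not a revision
Constraint 2 (X < V) on D(X)={2,4,7} D(V)={1,2,4,5,6,7}: X {2,4,7}->{2,4}; V {1,2,4,5,6,7}->{4,5,6,7} => REVISION
Constraint 3 (Z + X = Y) on D(Z)={2,3,5,6,7} D(X)={2,4} D(Y)={2,3,6}: Z {2,3,5,6,7}->{2}; X {2,4}->{4}; Y {2,3,6}->{6} => REVISION
Total revisions = 2

Answer: 2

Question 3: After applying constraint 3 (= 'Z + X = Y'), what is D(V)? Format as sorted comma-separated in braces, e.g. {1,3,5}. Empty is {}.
Constraint 1 (V != Y) on D(V)={1,2,4,5,6,7} D(Y)={2,3,6}: no change
Constraint 2 (X < V) on D(X)={2,4,7} D(V)={1,2,4,5,6,7}: X {2,4,7}->{2,4}; V {1,2,4,5,6,7}->{4,5,6,7}
Constraint 3 (Z + X = Y) on D(Z)={2,3,5,6,7} D(X)={2,4} D(Y)={2,3,6}: Z {2,3,5,6,7}->{2}; X {2,4}->{4}; Y {2,3,6}->{6}
So after constraint 3: D(V) = {4,5,6,7}

Answer: {4,5,6,7}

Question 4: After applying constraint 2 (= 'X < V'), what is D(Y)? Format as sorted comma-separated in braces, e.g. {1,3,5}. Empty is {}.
Answer: {2,3,6}

Derivation:
Constraint 1 (V != Y) on D(V)={1,2,4,5,6,7} D(Y)={2,3,6}: no change
Constraint 2 (X < V) on D(X)={2,4,7} D(V)={1,2,4,5,6,7}: X {2,4,7}->{2,4}; V {1,2,4,5,6,7}->{4,5,6,7}
So after constraint 2: D(Y) = {2,3,6}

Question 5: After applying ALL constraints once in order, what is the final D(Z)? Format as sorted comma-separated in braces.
Constraint 1 (V != Y) on D(V)={1,2,4,5,6,7} D(Y)={2,3,6}: no change
Constraint 2 (X < V) on D(X)={2,4,7} D(V)={1,2,4,5,6,7}: X {2,4,7}->{2,4}; V {1,2,4,5,6,7}->{4,5,6,7}
Constraint 3 (Z + X = Y) on D(Z)={2,3,5,6,7} D(X)={2,4} D(Y)={2,3,6}: Z {2,3,5,6,7}->{2}; X {2,4}->{4}; Y {2,3,6}->{6}
So after all 3 constraints: D(Z) = {2}

Answer: {2}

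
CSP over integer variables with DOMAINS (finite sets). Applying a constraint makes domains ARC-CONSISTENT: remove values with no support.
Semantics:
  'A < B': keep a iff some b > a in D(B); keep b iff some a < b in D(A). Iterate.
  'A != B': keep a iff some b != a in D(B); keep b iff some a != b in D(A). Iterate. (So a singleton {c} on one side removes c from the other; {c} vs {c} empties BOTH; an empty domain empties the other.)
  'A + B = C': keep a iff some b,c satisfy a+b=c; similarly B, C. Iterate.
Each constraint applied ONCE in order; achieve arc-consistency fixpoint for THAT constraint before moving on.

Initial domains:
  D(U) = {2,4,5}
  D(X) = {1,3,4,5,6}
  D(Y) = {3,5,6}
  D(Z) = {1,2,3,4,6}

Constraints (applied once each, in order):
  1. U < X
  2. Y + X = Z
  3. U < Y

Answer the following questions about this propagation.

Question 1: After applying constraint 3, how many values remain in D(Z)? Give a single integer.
Answer: 1

Derivation:
Constraint 1 (U < X) on D(U)={2,4,5} D(X)={1,3,4,5,6}: X {1,3,4,5,6}->{3,4,5,6}
Constraint 2 (Y + X = Z) on D(Y)={3,5,6} D(X)={3,4,5,6} D(Z)={1,2,3,4,6}: Y {3,5,6}->{3}; X {3,4,5,6}->{3}; Z {1,2,3,4,6}->{6}
Constraint 3 (U < Y) on D(U)={2,4,5} D(Y)={3}: U {2,4,5}->{2}
So after constraint 3: D(Z)={6}, size = 1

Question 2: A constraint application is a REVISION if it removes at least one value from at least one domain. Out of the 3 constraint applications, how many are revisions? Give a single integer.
Answer: 3

Derivation:
Constraint 1 (U < X) on D(U)={2,4,5} D(X)={1,3,4,5,6}: X {1,3,4,5,6}->{3,4,5,6} => REVISION
Constraint 2 (Y + X = Z) on D(Y)={3,5,6} D(X)={3,4,5,6} D(Z)={1,2,3,4,6}: Y {3,5,6}->{3}; X {3,4,5,6}->{3}; Z {1,2,3,4,6}->{6} => REVISION
Constraint 3 (U < Y) on D(U)={2,4,5} D(Y)={3}: U {2,4,5}->{2} => REVISION
Total revisions = 3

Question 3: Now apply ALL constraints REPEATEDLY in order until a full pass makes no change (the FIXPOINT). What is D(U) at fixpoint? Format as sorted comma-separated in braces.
pass 0 (initial): D(U)={2,4,5}
pass 1: U {2,4,5}->{2}; X {1,3,4,5,6}->{3}; Y {3,5,6}->{3}; Z {1,2,3,4,6}->{6}
pass 2: no change
Fixpoint after 2 passes: D(U) = {2}

Answer: {2}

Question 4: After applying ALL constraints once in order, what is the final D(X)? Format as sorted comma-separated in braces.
Answer: {3}

Derivation:
Constraint 1 (U < X) on D(U)={2,4,5} D(X)={1,3,4,5,6}: X {1,3,4,5,6}->{3,4,5,6}
Constraint 2 (Y + X = Z) on D(Y)={3,5,6} D(X)={3,4,5,6} D(Z)={1,2,3,4,6}: Y {3,5,6}->{3}; X {3,4,5,6}->{3}; Z {1,2,3,4,6}->{6}
Constraint 3 (U < Y) on D(U)={2,4,5} D(Y)={3}: U {2,4,5}->{2}
So after all 3 constraints: D(X) = {3}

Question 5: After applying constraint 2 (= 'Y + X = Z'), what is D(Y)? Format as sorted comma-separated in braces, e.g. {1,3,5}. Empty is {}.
Constraint 1 (U < X) on D(U)={2,4,5} D(X)={1,3,4,5,6}: X {1,3,4,5,6}->{3,4,5,6}
Constraint 2 (Y + X = Z) on D(Y)={3,5,6} D(X)={3,4,5,6} D(Z)={1,2,3,4,6}: Y {3,5,6}->{3}; X {3,4,5,6}->{3}; Z {1,2,3,4,6}->{6}
So after constraint 2: D(Y) = {3}

Answer: {3}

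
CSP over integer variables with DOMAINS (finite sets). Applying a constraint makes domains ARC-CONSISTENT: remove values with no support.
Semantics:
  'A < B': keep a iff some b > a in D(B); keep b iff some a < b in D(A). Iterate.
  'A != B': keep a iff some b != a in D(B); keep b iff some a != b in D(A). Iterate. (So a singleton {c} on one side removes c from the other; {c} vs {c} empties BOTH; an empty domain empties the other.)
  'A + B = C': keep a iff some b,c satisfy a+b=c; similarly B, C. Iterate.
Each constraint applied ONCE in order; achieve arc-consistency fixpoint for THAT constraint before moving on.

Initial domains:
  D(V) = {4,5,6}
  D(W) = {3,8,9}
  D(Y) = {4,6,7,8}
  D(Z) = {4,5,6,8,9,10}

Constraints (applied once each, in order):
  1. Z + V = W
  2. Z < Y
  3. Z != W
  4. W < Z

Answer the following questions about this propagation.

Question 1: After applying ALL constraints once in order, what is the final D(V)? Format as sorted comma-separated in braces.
Constraint 1 (Z + V = W) on D(Z)={4,5,6,8,9,10} D(V)={4,5,6} D(W)={3,8,9}: Z {4,5,6,8,9,10}->{4,5}; V {4,5,6}->{4,5}; W {3,8,9}->{8,9}
Constraint 2 (Z < Y) on D(Z)={4,5} D(Y)={4,6,7,8}: Y {4,6,7,8}->{6,7,8}
Constraint 3 (Z != W) on D(Z)={4,5} D(W)={8,9}: no change
Constraint 4 (W < Z) on D(W)={8,9} D(Z)={4,5}: W {8,9}->{}; Z {4,5}->{}
So after all 4 constraints: D(V) = {4,5}

Answer: {4,5}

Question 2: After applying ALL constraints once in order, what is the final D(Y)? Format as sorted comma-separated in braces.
Constraint 1 (Z + V = W) on D(Z)={4,5,6,8,9,10} D(V)={4,5,6} D(W)={3,8,9}: Z {4,5,6,8,9,10}->{4,5}; V {4,5,6}->{4,5}; W {3,8,9}->{8,9}
Constraint 2 (Z < Y) on D(Z)={4,5} D(Y)={4,6,7,8}: Y {4,6,7,8}->{6,7,8}
Constraint 3 (Z != W) on D(Z)={4,5} D(W)={8,9}: no change
Constraint 4 (W < Z) on D(W)={8,9} D(Z)={4,5}: W {8,9}->{}; Z {4,5}->{}
So after all 4 constraints: D(Y) = {6,7,8}

Answer: {6,7,8}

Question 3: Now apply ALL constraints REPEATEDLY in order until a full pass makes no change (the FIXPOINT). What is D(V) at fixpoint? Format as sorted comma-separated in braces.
pass 0 (initial): D(V)={4,5,6}
pass 1: V {4,5,6}->{4,5}; W {3,8,9}->{}; Y {4,6,7,8}->{6,7,8}; Z {4,5,6,8,9,10}->{}
pass 2: V {4,5}->{}; Y {6,7,8}->{}
pass 3: no change
Fixpoint after 3 passes: D(V) = {}

Answer: {}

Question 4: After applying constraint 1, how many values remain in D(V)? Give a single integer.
Answer: 2

Derivation:
Constraint 1 (Z + V = W) on D(Z)={4,5,6,8,9,10} D(V)={4,5,6} D(W)={3,8,9}: Z {4,5,6,8,9,10}->{4,5}; V {4,5,6}->{4,5}; W {3,8,9}->{8,9}
So after constraint 1: D(V)={4,5}, size = 2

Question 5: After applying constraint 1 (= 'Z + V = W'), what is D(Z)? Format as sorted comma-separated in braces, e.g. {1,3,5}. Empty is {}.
Constraint 1 (Z + V = W) on D(Z)={4,5,6,8,9,10} D(V)={4,5,6} D(W)={3,8,9}: Z {4,5,6,8,9,10}->{4,5}; V {4,5,6}->{4,5}; W {3,8,9}->{8,9}
So after constraint 1: D(Z) = {4,5}

Answer: {4,5}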